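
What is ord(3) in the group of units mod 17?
16

17 is prime, so ord(3) divides φ(17) = 16.
Divisors of 16: 1, 2, 4, 8, 16.
Repeated squaring: 3^1 ≡ 3, 3^2 ≡ 9, 3^4 ≡ 13, 3^8 ≡ 16, 3^16 ≡ 1 (mod 17).
Test 3^d mod 17 for each divisor d in increasing order:
3^1 ≡ 3
3^2 ≡ 9
3^4 ≡ 13
3^8 ≡ 16
3^16 ≡ 1  ← first divisor giving 1
The order is 16.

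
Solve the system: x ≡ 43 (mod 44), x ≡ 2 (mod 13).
483

Using Chinese Remainder Theorem:
M = 44 × 13 = 572
M1 = 13, M2 = 44
y1 = 13^(-1) mod 44 = 17
y2 = 44^(-1) mod 13 = 8
x = (43×13×17 + 2×44×8) mod 572 = 483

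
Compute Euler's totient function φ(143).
120

143 = 11 × 13
φ(n) = n × ∏(1 - 1/p) for each prime p dividing n
φ(143) = 143 × (1 - 1/11) × (1 - 1/13) = 120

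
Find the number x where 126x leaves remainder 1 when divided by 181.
102

gcd(126, 181) = 1, so the inverse exists.
Extended Euclidean algorithm on (181, 126):
181 = 1 × 126 + 55  ⟹  55 = (1)·181 + (-1)·126
126 = 2 × 55 + 16  ⟹  16 = (-2)·181 + (3)·126
55 = 3 × 16 + 7  ⟹  7 = (7)·181 + (-10)·126
16 = 2 × 7 + 2  ⟹  2 = (-16)·181 + (23)·126
7 = 3 × 2 + 1  ⟹  1 = (55)·181 + (-79)·126
So (-79)·126 ≡ 1 (mod 181), i.e. 126^(-1) ≡ -79 ≡ 102 (mod 181).
Check: 126 × 102 = 12852 ≡ 1 (mod 181)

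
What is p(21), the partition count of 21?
792

p(n) counts ways to write n as a sum of positive integers (order ignored).
Euler's pentagonal recurrence: p(k) = p(k-1) + p(k-2) - p(k-5) - p(k-7) + p(k-12) + p(k-15) - ... (offsets j(3j∓1)/2, signs ++--, p(0)=1, p(<0)=0).
DP table for k = 0..20: p(0)=1, p(1)=1, p(2)=2, p(3)=3, p(4)=5, p(5)=7, p(6)=11, p(7)=15, p(8)=22, p(9)=30, p(10)=42, p(11)=56, p(12)=77, p(13)=101, p(14)=135, p(15)=176, p(16)=231, p(17)=297, p(18)=385, p(19)=490, p(20)=627.
Final step: p(21) = p(20) + p(19) - p(16) - p(14) + p(9) + p(6)
= 627 + 490 - 231 - 135 + 30 + 11
= 792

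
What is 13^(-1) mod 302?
93

gcd(13, 302) = 1, so the inverse exists.
Extended Euclidean algorithm on (302, 13):
302 = 23 × 13 + 3  ⟹  3 = (1)·302 + (-23)·13
13 = 4 × 3 + 1  ⟹  1 = (-4)·302 + (93)·13
So (93)·13 ≡ 1 (mod 302), i.e. 13^(-1) ≡ 93 (mod 302).
Check: 13 × 93 = 1209 ≡ 1 (mod 302)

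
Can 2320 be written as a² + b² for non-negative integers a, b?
4² + 48² (a=4, b=48)

Factorization: 2320 = 2^4 × 5 × 29
By Fermat: n is sum of two squares iff every prime p ≡ 3 (mod 4) appears to even power.
All primes ≡ 3 (mod 4) appear to even power.
Search a = 0, 1, 2, … for 2320 - a² a perfect square: first hit at a = 4: 2320 - 16 = 2304 = 48².
2320 = 4² + 48² = 16 + 2304 ✓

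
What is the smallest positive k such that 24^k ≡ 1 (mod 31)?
30

31 is prime, so ord(24) divides φ(31) = 30.
Divisors of 30: 1, 2, 3, 5, 6, 10, 15, 30.
Repeated squaring: 24^1 ≡ 24, 24^2 ≡ 18, 24^4 ≡ 14, 24^8 ≡ 10, 24^16 ≡ 7 (mod 31).
Test 24^d mod 31 for each divisor d in increasing order:
24^1 ≡ 24
24^2 ≡ 18
24^3 = 24^2·24^1 ≡ 29
24^5 = 24^4·24^1 ≡ 26
24^6 = 24^4·24^2 ≡ 4
24^10 = 24^8·24^2 ≡ 25
24^15 = 24^8·24^4·24^2·24^1 ≡ 30
24^30 = 24^16·24^8·24^4·24^2 ≡ 1  ← first divisor giving 1
The order is 30.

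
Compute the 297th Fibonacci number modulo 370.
272

Matrix identity: Q^n = [[F_(n+1), F_n], [F_n, F_(n-1)]] with Q = [[1,1],[1,0]].
n = 297 = 100101001₂. Square-and-multiply, entries mod 370:
Q^1 = [[1,1],[1,0]]
Q^2 = (Q^1)² = [[2,1],[1,1]]
Q^4 = (Q^2)² = [[5,3],[3,2]]
Q^9 = (Q^4)²·Q = [[55,34],[34,21]]
Q^18 = (Q^9)² = [[111,364],[364,117]]
Q^37 = (Q^18)²·Q = [[259,147],[147,112]]
Q^74 = (Q^37)² = [[260,147],[147,113]]
Q^148 = (Q^74)² = [[39,71],[71,338]]
Q^297 = (Q^148)²·Q = [[29,272],[272,127]]
F_297 mod 370 = Q^297[0][1] = 272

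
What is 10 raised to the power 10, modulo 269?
51

Repeated squaring. Binary of 10 = 1010.
10^1 ≡ 10 (mod 269); 10^2 ≡ 100 (mod 269); 10^4 ≡ 47 (mod 269); 10^8 ≡ 57 (mod 269)
10^10 = 10^2 × 10^8 ≡ 51 (mod 269)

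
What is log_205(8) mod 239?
40

Baby-step giant-step with step n = ⌈√239⌉ = 16.
Baby steps 205^j mod 239 (j:value) for j=0..15: 0:1, 1:205, 2:200, 3:131, 4:87, 5:149, 6:192, 7:164, 8:160, 9:57, 10:213, 11:167, 12:58, 13:179, 14:128, 15:189.
Giant-step multiplier: 205^(-16) ≡ 205^(238-16) = 205^222 ≡ 62 (mod 239).
Giant steps γ_i = 8·62^i mod 239: γ_0=8, γ_1=18, γ_2=160 (in table at j=8).
x = i·n + j = 2·16 + 8 = 40.
Check: 205^40 ≡ 8 (mod 239).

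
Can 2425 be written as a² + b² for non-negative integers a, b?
11² + 48² (a=11, b=48)

Factorization: 2425 = 5^2 × 97
By Fermat: n is sum of two squares iff every prime p ≡ 3 (mod 4) appears to even power.
All primes ≡ 3 (mod 4) appear to even power.
Search a = 0, 1, 2, … for 2425 - a² a perfect square: first hit at a = 11: 2425 - 121 = 2304 = 48².
2425 = 11² + 48² = 121 + 2304 ✓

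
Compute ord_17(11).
16

17 is prime, so ord(11) divides φ(17) = 16.
Divisors of 16: 1, 2, 4, 8, 16.
Repeated squaring: 11^1 ≡ 11, 11^2 ≡ 2, 11^4 ≡ 4, 11^8 ≡ 16, 11^16 ≡ 1 (mod 17).
Test 11^d mod 17 for each divisor d in increasing order:
11^1 ≡ 11
11^2 ≡ 2
11^4 ≡ 4
11^8 ≡ 16
11^16 ≡ 1  ← first divisor giving 1
The order is 16.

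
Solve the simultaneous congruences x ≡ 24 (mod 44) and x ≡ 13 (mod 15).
508

Using Chinese Remainder Theorem:
M = 44 × 15 = 660
M1 = 15, M2 = 44
y1 = 15^(-1) mod 44 = 3
y2 = 44^(-1) mod 15 = 14
x = (24×15×3 + 13×44×14) mod 660 = 508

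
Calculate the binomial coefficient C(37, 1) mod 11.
4

Using Lucas' theorem:
Write n=37 and k=1 in base 11:
n in base 11: [3, 4]
k in base 11: [0, 1]
C(37,1) mod 11 = ∏ C(n_i, k_i) mod 11
Digit binomials (mod 11): C(3,0) = 1; C(4,1) = 4
Product: 1 × 4 = 4 ≡ 4 (mod 11)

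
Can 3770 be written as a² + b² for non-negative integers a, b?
7² + 61² (a=7, b=61)

Factorization: 3770 = 2 × 5 × 13 × 29
By Fermat: n is sum of two squares iff every prime p ≡ 3 (mod 4) appears to even power.
All primes ≡ 3 (mod 4) appear to even power.
Search a = 0, 1, 2, … for 3770 - a² a perfect square: first hit at a = 7: 3770 - 49 = 3721 = 61².
3770 = 7² + 61² = 49 + 3721 ✓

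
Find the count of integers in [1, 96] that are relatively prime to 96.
32

96 = 2^5 × 3
φ(n) = n × ∏(1 - 1/p) for each prime p dividing n
φ(96) = 96 × (1 - 1/2) × (1 - 1/3) = 32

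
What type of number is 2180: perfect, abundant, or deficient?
abundant

Proper divisors of 2180: sum = 1 + 2 + 4 + 5 + 10 + 20 + 109 + 218 + 436 + 545 + 1090 = 2440
Since 2440 > 2180, 2180 is abundant.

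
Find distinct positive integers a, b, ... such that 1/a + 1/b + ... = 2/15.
1/8 + 1/120

Greedy algorithm:
2/15: ceiling(15/2) = 8, use 1/8
1/120: ceiling(120/1) = 120, use 1/120
Result: 2/15 = 1/8 + 1/120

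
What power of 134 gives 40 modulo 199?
96

Baby-step giant-step with step n = ⌈√199⌉ = 15.
Baby steps 134^j mod 199 (j:value) for j=0..14: 0:1, 1:134, 2:46, 3:194, 4:126, 5:168, 6:25, 7:166, 8:155, 9:74, 10:165, 11:21, 12:28, 13:170, 14:94.
Giant-step multiplier: 134^(-15) ≡ 134^(198-15) = 134^183 ≡ 27 (mod 199).
Giant steps γ_i = 40·27^i mod 199: γ_0=40, γ_1=85, γ_2=106, γ_3=76, γ_4=62, γ_5=82, γ_6=25 (in table at j=6).
x = i·n + j = 6·15 + 6 = 96.
Check: 134^96 ≡ 40 (mod 199).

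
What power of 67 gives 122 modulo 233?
159

Baby-step giant-step with step n = ⌈√233⌉ = 16.
Baby steps 67^j mod 233 (j:value) for j=0..15: 0:1, 1:67, 2:62, 3:193, 4:116, 5:83, 6:202, 7:20, 8:175, 9:75, 10:132, 11:223, 12:29, 13:79, 14:167, 15:5.
Giant-step multiplier: 67^(-16) ≡ 67^(232-16) = 67^216 ≡ 16 (mod 233).
Giant steps γ_i = 122·16^i mod 233: γ_0=122, γ_1=88, γ_2=10, γ_3=160, γ_4=230, γ_5=185, γ_6=164, γ_7=61, γ_8=44, γ_9=5 (in table at j=15).
x = i·n + j = 9·16 + 15 = 159.
Check: 67^159 ≡ 122 (mod 233).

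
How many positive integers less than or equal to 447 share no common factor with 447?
296

447 = 3 × 149
φ(n) = n × ∏(1 - 1/p) for each prime p dividing n
φ(447) = 447 × (1 - 1/3) × (1 - 1/149) = 296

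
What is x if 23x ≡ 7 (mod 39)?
x ≡ 2 (mod 39)

gcd(23, 39) = 1, which divides 7, so solutions exist.
Find 23^(-1) mod 39 by the extended Euclidean algorithm:
39 = 1 × 23 + 16  ⟹  16 = (1)·39 + (-1)·23
23 = 1 × 16 + 7  ⟹  7 = (-1)·39 + (2)·23
16 = 2 × 7 + 2  ⟹  2 = (3)·39 + (-5)·23
7 = 3 × 2 + 1  ⟹  1 = (-10)·39 + (17)·23
So (17)·23 ≡ 1 (mod 39), i.e. 23^(-1) ≡ 17 (mod 39).
x ≡ 17 × 7 = 119 ≡ 2 (mod 39).
Check: 23 × 2 = 46 ≡ 7 (mod 39).
Unique solution: x ≡ 2 (mod 39)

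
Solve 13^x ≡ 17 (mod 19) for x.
2

Baby-step giant-step with step n = ⌈√19⌉ = 5.
Baby steps 13^j mod 19 (j:value) for j=0..4: 0:1, 1:13, 2:17, 3:12, 4:4.
h = 17 is already in the table at j=2, so x = 2.
Check: 13^2 ≡ 17 (mod 19).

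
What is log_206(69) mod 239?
165

Baby-step giant-step with step n = ⌈√239⌉ = 16.
Baby steps 206^j mod 239 (j:value) for j=0..15: 0:1, 1:206, 2:133, 3:152, 4:3, 5:140, 6:160, 7:217, 8:9, 9:181, 10:2, 11:173, 12:27, 13:65, 14:6, 15:41.
Giant-step multiplier: 206^(-16) ≡ 206^(238-16) = 206^222 ≡ 180 (mod 239).
Giant steps γ_i = 69·180^i mod 239: γ_0=69, γ_1=231, γ_2=233, γ_3=115, γ_4=146, γ_5=229, γ_6=112, γ_7=84, γ_8=63, γ_9=107, γ_10=140 (in table at j=5).
x = i·n + j = 10·16 + 5 = 165.
Check: 206^165 ≡ 69 (mod 239).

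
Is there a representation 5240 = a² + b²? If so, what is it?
Not possible

Factorization: 5240 = 2^3 × 5 × 131
By Fermat: n is sum of two squares iff every prime p ≡ 3 (mod 4) appears to even power.
Prime(s) ≡ 3 (mod 4) with odd exponent: [(131, 1)]
Therefore 5240 cannot be expressed as a² + b².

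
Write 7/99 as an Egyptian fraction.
1/15 + 1/248 + 1/122760

Greedy algorithm:
7/99: ceiling(99/7) = 15, use 1/15
2/495: ceiling(495/2) = 248, use 1/248
1/122760: ceiling(122760/1) = 122760, use 1/122760
Result: 7/99 = 1/15 + 1/248 + 1/122760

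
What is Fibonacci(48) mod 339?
171

Matrix identity: Q^n = [[F_(n+1), F_n], [F_n, F_(n-1)]] with Q = [[1,1],[1,0]].
n = 48 = 110000₂. Square-and-multiply, entries mod 339:
Q^1 = [[1,1],[1,0]]
Q^3 = (Q^1)²·Q = [[3,2],[2,1]]
Q^6 = (Q^3)² = [[13,8],[8,5]]
Q^12 = (Q^6)² = [[233,144],[144,89]]
Q^24 = (Q^12)² = [[106,264],[264,181]]
Q^48 = (Q^24)² = [[250,171],[171,79]]
F_48 mod 339 = Q^48[0][1] = 171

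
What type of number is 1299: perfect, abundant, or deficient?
deficient

Proper divisors of 1299: sum = 1 + 3 + 433 = 437
Since 437 < 1299, 1299 is deficient.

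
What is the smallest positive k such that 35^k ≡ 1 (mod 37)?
36

37 is prime, so ord(35) divides φ(37) = 36.
Divisors of 36: 1, 2, 3, 4, 6, 9, 12, 18, 36.
Repeated squaring: 35^1 ≡ 35, 35^2 ≡ 4, 35^4 ≡ 16, 35^8 ≡ 34, 35^16 ≡ 9, 35^32 ≡ 7 (mod 37).
Test 35^d mod 37 for each divisor d in increasing order:
35^1 ≡ 35
35^2 ≡ 4
35^3 = 35^2·35^1 ≡ 29
35^4 ≡ 16
35^6 = 35^4·35^2 ≡ 27
35^9 = 35^8·35^1 ≡ 6
35^12 = 35^8·35^4 ≡ 26
35^18 = 35^16·35^2 ≡ 36
35^36 = 35^32·35^4 ≡ 1  ← first divisor giving 1
The order is 36.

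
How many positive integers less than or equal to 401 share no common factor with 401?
400

401 = 401
φ(n) = n × ∏(1 - 1/p) for each prime p dividing n
φ(401) = 401 × (1 - 1/401) = 400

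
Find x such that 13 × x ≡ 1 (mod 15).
7

gcd(13, 15) = 1, so the inverse exists.
Extended Euclidean algorithm on (15, 13):
15 = 1 × 13 + 2  ⟹  2 = (1)·15 + (-1)·13
13 = 6 × 2 + 1  ⟹  1 = (-6)·15 + (7)·13
So (7)·13 ≡ 1 (mod 15), i.e. 13^(-1) ≡ 7 (mod 15).
Check: 13 × 7 = 91 ≡ 1 (mod 15)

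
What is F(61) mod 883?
95

Matrix identity: Q^n = [[F_(n+1), F_n], [F_n, F_(n-1)]] with Q = [[1,1],[1,0]].
n = 61 = 111101₂. Square-and-multiply, entries mod 883:
Q^1 = [[1,1],[1,0]]
Q^3 = (Q^1)²·Q = [[3,2],[2,1]]
Q^7 = (Q^3)²·Q = [[21,13],[13,8]]
Q^15 = (Q^7)²·Q = [[104,610],[610,377]]
Q^30 = (Q^15)² = [[577,254],[254,323]]
Q^61 = (Q^30)²·Q = [[881,95],[95,786]]
F_61 mod 883 = Q^61[0][1] = 95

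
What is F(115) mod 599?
538

Matrix identity: Q^n = [[F_(n+1), F_n], [F_n, F_(n-1)]] with Q = [[1,1],[1,0]].
n = 115 = 1110011₂. Square-and-multiply, entries mod 599:
Q^1 = [[1,1],[1,0]]
Q^3 = (Q^1)²·Q = [[3,2],[2,1]]
Q^7 = (Q^3)²·Q = [[21,13],[13,8]]
Q^14 = (Q^7)² = [[11,377],[377,233]]
Q^28 = (Q^14)² = [[287,341],[341,545]]
Q^57 = (Q^28)²·Q = [[167,381],[381,385]]
Q^115 = (Q^57)²·Q = [[2,538],[538,63]]
F_115 mod 599 = Q^115[0][1] = 538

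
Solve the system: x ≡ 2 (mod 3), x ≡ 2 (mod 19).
2

Using Chinese Remainder Theorem:
M = 3 × 19 = 57
M1 = 19, M2 = 3
y1 = 19^(-1) mod 3 = 1
y2 = 3^(-1) mod 19 = 13
x = (2×19×1 + 2×3×13) mod 57 = 2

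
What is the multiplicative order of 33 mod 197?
14

197 is prime, so ord(33) divides φ(197) = 196.
Divisors of 196: 1, 2, 4, 7, 14, 28, 49, 98, 196.
Repeated squaring: 33^1 ≡ 33, 33^2 ≡ 104, 33^4 ≡ 178, 33^8 ≡ 164, 33^16 ≡ 104, 33^32 ≡ 178, 33^64 ≡ 164, 33^128 ≡ 104 (mod 197).
Test 33^d mod 197 for each divisor d in increasing order:
33^1 ≡ 33
33^2 ≡ 104
33^4 ≡ 178
33^7 = 33^4·33^2·33^1 ≡ 196
33^14 = 33^8·33^4·33^2 ≡ 1  ← first divisor giving 1
The order is 14.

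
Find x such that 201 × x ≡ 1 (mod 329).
311

gcd(201, 329) = 1, so the inverse exists.
Extended Euclidean algorithm on (329, 201):
329 = 1 × 201 + 128  ⟹  128 = (1)·329 + (-1)·201
201 = 1 × 128 + 73  ⟹  73 = (-1)·329 + (2)·201
128 = 1 × 73 + 55  ⟹  55 = (2)·329 + (-3)·201
73 = 1 × 55 + 18  ⟹  18 = (-3)·329 + (5)·201
55 = 3 × 18 + 1  ⟹  1 = (11)·329 + (-18)·201
So (-18)·201 ≡ 1 (mod 329), i.e. 201^(-1) ≡ -18 ≡ 311 (mod 329).
Check: 201 × 311 = 62511 ≡ 1 (mod 329)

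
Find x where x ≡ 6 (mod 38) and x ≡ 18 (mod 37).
462

Using Chinese Remainder Theorem:
M = 38 × 37 = 1406
M1 = 37, M2 = 38
y1 = 37^(-1) mod 38 = 37
y2 = 38^(-1) mod 37 = 1
x = (6×37×37 + 18×38×1) mod 1406 = 462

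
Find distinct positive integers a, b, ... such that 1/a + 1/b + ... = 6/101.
1/17 + 1/1717

Greedy algorithm:
6/101: ceiling(101/6) = 17, use 1/17
1/1717: ceiling(1717/1) = 1717, use 1/1717
Result: 6/101 = 1/17 + 1/1717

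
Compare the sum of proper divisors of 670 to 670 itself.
deficient

Proper divisors of 670: sum = 1 + 2 + 5 + 10 + 67 + 134 + 335 = 554
Since 554 < 670, 670 is deficient.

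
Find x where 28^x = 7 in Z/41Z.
29

Baby-step giant-step with step n = ⌈√41⌉ = 7.
Baby steps 28^j mod 41 (j:value) for j=0..6: 0:1, 1:28, 2:5, 3:17, 4:25, 5:3, 6:2.
Giant-step multiplier: 28^(-7) ≡ 28^(40-7) = 28^33 ≡ 11 (mod 41).
Giant steps γ_i = 7·11^i mod 41: γ_0=7, γ_1=36, γ_2=27, γ_3=10, γ_4=28 (in table at j=1).
x = i·n + j = 4·7 + 1 = 29.
Check: 28^29 ≡ 7 (mod 41).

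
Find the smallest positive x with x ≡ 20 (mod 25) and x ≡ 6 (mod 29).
470

Using Chinese Remainder Theorem:
M = 25 × 29 = 725
M1 = 29, M2 = 25
y1 = 29^(-1) mod 25 = 19
y2 = 25^(-1) mod 29 = 7
x = (20×29×19 + 6×25×7) mod 725 = 470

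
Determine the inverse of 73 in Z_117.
109

gcd(73, 117) = 1, so the inverse exists.
Extended Euclidean algorithm on (117, 73):
117 = 1 × 73 + 44  ⟹  44 = (1)·117 + (-1)·73
73 = 1 × 44 + 29  ⟹  29 = (-1)·117 + (2)·73
44 = 1 × 29 + 15  ⟹  15 = (2)·117 + (-3)·73
29 = 1 × 15 + 14  ⟹  14 = (-3)·117 + (5)·73
15 = 1 × 14 + 1  ⟹  1 = (5)·117 + (-8)·73
So (-8)·73 ≡ 1 (mod 117), i.e. 73^(-1) ≡ -8 ≡ 109 (mod 117).
Check: 73 × 109 = 7957 ≡ 1 (mod 117)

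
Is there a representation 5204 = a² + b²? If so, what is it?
50² + 52² (a=50, b=52)

Factorization: 5204 = 2^2 × 1301
By Fermat: n is sum of two squares iff every prime p ≡ 3 (mod 4) appears to even power.
All primes ≡ 3 (mod 4) appear to even power.
Search a = 0, 1, 2, … for 5204 - a² a perfect square: first hit at a = 50: 5204 - 2500 = 2704 = 52².
5204 = 50² + 52² = 2500 + 2704 ✓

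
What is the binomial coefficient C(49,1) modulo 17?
15

Using Lucas' theorem:
Write n=49 and k=1 in base 17:
n in base 17: [2, 15]
k in base 17: [0, 1]
C(49,1) mod 17 = ∏ C(n_i, k_i) mod 17
Digit binomials (mod 17): C(2,0) = 1; C(15,1) = 15
Product: 1 × 15 = 15 ≡ 15 (mod 17)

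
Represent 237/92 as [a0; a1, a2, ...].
[2; 1, 1, 2, 1, 3, 1, 2]

Euclidean algorithm steps:
237 = 2 × 92 + 53
92 = 1 × 53 + 39
53 = 1 × 39 + 14
39 = 2 × 14 + 11
14 = 1 × 11 + 3
11 = 3 × 3 + 2
3 = 1 × 2 + 1
2 = 2 × 1 + 0
Continued fraction: [2; 1, 1, 2, 1, 3, 1, 2]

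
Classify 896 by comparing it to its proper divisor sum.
abundant

Proper divisors of 896: sum = 1 + 2 + 4 + 7 + 8 + 14 + 16 + 28 + 32 + 56 + 64 + 112 + 128 + 224 + 448 = 1144
Since 1144 > 896, 896 is abundant.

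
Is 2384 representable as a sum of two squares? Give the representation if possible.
28² + 40² (a=28, b=40)

Factorization: 2384 = 2^4 × 149
By Fermat: n is sum of two squares iff every prime p ≡ 3 (mod 4) appears to even power.
All primes ≡ 3 (mod 4) appear to even power.
Search a = 0, 1, 2, … for 2384 - a² a perfect square: first hit at a = 28: 2384 - 784 = 1600 = 40².
2384 = 28² + 40² = 784 + 1600 ✓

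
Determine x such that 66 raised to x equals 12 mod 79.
45

Baby-step giant-step with step n = ⌈√79⌉ = 9.
Baby steps 66^j mod 79 (j:value) for j=0..8: 0:1, 1:66, 2:11, 3:15, 4:42, 5:7, 6:67, 7:77, 8:26.
Giant-step multiplier: 66^(-9) ≡ 66^(78-9) = 66^69 ≡ 61 (mod 79).
Giant steps γ_i = 12·61^i mod 79: γ_0=12, γ_1=21, γ_2=17, γ_3=10, γ_4=57, γ_5=1 (in table at j=0).
x = i·n + j = 5·9 + 0 = 45.
Check: 66^45 ≡ 12 (mod 79).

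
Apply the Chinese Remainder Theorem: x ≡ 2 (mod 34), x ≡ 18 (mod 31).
886

Using Chinese Remainder Theorem:
M = 34 × 31 = 1054
M1 = 31, M2 = 34
y1 = 31^(-1) mod 34 = 11
y2 = 34^(-1) mod 31 = 21
x = (2×31×11 + 18×34×21) mod 1054 = 886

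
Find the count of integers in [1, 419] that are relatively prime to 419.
418

419 = 419
φ(n) = n × ∏(1 - 1/p) for each prime p dividing n
φ(419) = 419 × (1 - 1/419) = 418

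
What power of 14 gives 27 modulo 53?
45

Baby-step giant-step with step n = ⌈√53⌉ = 8.
Baby steps 14^j mod 53 (j:value) for j=0..7: 0:1, 1:14, 2:37, 3:41, 4:44, 5:33, 6:38, 7:2.
Giant-step multiplier: 14^(-8) ≡ 14^(52-8) = 14^44 ≡ 36 (mod 53).
Giant steps γ_i = 27·36^i mod 53: γ_0=27, γ_1=18, γ_2=12, γ_3=8, γ_4=23, γ_5=33 (in table at j=5).
x = i·n + j = 5·8 + 5 = 45.
Check: 14^45 ≡ 27 (mod 53).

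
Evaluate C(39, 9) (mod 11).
0

Using Lucas' theorem:
Write n=39 and k=9 in base 11:
n in base 11: [3, 6]
k in base 11: [0, 9]
C(39,9) mod 11 = ∏ C(n_i, k_i) mod 11
Digit binomials (mod 11): C(3,0) = 1; C(6,9) = 0 (k_i > n_i)
Product: 1 × 0 = 0 ≡ 0 (mod 11)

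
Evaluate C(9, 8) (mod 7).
2

Using Lucas' theorem:
Write n=9 and k=8 in base 7:
n in base 7: [1, 2]
k in base 7: [1, 1]
C(9,8) mod 7 = ∏ C(n_i, k_i) mod 7
Digit binomials (mod 7): C(1,1) = 1; C(2,1) = 2
Product: 1 × 2 = 2 ≡ 2 (mod 7)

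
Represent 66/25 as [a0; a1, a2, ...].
[2; 1, 1, 1, 3, 2]

Euclidean algorithm steps:
66 = 2 × 25 + 16
25 = 1 × 16 + 9
16 = 1 × 9 + 7
9 = 1 × 7 + 2
7 = 3 × 2 + 1
2 = 2 × 1 + 0
Continued fraction: [2; 1, 1, 1, 3, 2]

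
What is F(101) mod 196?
89

Matrix identity: Q^n = [[F_(n+1), F_n], [F_n, F_(n-1)]] with Q = [[1,1],[1,0]].
n = 101 = 1100101₂. Square-and-multiply, entries mod 196:
Q^1 = [[1,1],[1,0]]
Q^3 = (Q^1)²·Q = [[3,2],[2,1]]
Q^6 = (Q^3)² = [[13,8],[8,5]]
Q^12 = (Q^6)² = [[37,144],[144,89]]
Q^25 = (Q^12)²·Q = [[69,153],[153,112]]
Q^50 = (Q^25)² = [[142,57],[57,85]]
Q^101 = (Q^50)²·Q = [[92,89],[89,3]]
F_101 mod 196 = Q^101[0][1] = 89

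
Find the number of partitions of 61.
1121505

p(n) counts ways to write n as a sum of positive integers (order ignored).
Euler's pentagonal recurrence: p(k) = p(k-1) + p(k-2) - p(k-5) - p(k-7) + p(k-12) + p(k-15) - ... (offsets j(3j∓1)/2, signs ++--, p(0)=1, p(<0)=0).
DP table for k = 0..60: p(0)=1, p(1)=1, p(2)=2, p(3)=3, p(4)=5, p(5)=7, p(6)=11, p(7)=15, p(8)=22, p(9)=30, p(10)=42, p(11)=56, p(12)=77, p(13)=101, p(14)=135, p(15)=176, p(16)=231, p(17)=297, p(18)=385, p(19)=490, p(20)=627, p(21)=792, p(22)=1002, p(23)=1255, p(24)=1575, p(25)=1958, p(26)=2436, p(27)=3010, p(28)=3718, p(29)=4565, p(30)=5604, p(31)=6842, p(32)=8349, p(33)=10143, p(34)=12310, p(35)=14883, p(36)=17977, p(37)=21637, p(38)=26015, p(39)=31185, p(40)=37338, p(41)=44583, p(42)=53174, p(43)=63261, p(44)=75175, p(45)=89134, p(46)=105558, p(47)=124754, p(48)=147273, p(49)=173525, p(50)=204226, p(51)=239943, p(52)=281589, p(53)=329931, p(54)=386155, p(55)=451276, p(56)=526823, p(57)=614154, p(58)=715220, p(59)=831820, p(60)=966467.
Final step: p(61) = p(60) + p(59) - p(56) - p(54) + p(49) + p(46) - p(39) - p(35) + p(26) + p(21) - p(10) - p(4)
= 966467 + 831820 - 526823 - 386155 + 173525 + 105558 - 31185 - 14883 + 2436 + 792 - 42 - 5
= 1121505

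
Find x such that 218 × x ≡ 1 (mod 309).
146

gcd(218, 309) = 1, so the inverse exists.
Extended Euclidean algorithm on (309, 218):
309 = 1 × 218 + 91  ⟹  91 = (1)·309 + (-1)·218
218 = 2 × 91 + 36  ⟹  36 = (-2)·309 + (3)·218
91 = 2 × 36 + 19  ⟹  19 = (5)·309 + (-7)·218
36 = 1 × 19 + 17  ⟹  17 = (-7)·309 + (10)·218
19 = 1 × 17 + 2  ⟹  2 = (12)·309 + (-17)·218
17 = 8 × 2 + 1  ⟹  1 = (-103)·309 + (146)·218
So (146)·218 ≡ 1 (mod 309), i.e. 218^(-1) ≡ 146 (mod 309).
Check: 218 × 146 = 31828 ≡ 1 (mod 309)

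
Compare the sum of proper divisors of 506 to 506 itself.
deficient

Proper divisors of 506: sum = 1 + 2 + 11 + 22 + 23 + 46 + 253 = 358
Since 358 < 506, 506 is deficient.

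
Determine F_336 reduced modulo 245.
147

Matrix identity: Q^n = [[F_(n+1), F_n], [F_n, F_(n-1)]] with Q = [[1,1],[1,0]].
n = 336 = 101010000₂. Square-and-multiply, entries mod 245:
Q^1 = [[1,1],[1,0]]
Q^2 = (Q^1)² = [[2,1],[1,1]]
Q^5 = (Q^2)²·Q = [[8,5],[5,3]]
Q^10 = (Q^5)² = [[89,55],[55,34]]
Q^21 = (Q^10)²·Q = [[71,166],[166,150]]
Q^42 = (Q^21)² = [[12,181],[181,76]]
Q^84 = (Q^42)² = [[75,3],[3,72]]
Q^168 = (Q^84)² = [[244,196],[196,48]]
Q^336 = (Q^168)² = [[197,147],[147,50]]
F_336 mod 245 = Q^336[0][1] = 147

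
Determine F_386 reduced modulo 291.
283

Matrix identity: Q^n = [[F_(n+1), F_n], [F_n, F_(n-1)]] with Q = [[1,1],[1,0]].
n = 386 = 110000010₂. Square-and-multiply, entries mod 291:
Q^1 = [[1,1],[1,0]]
Q^3 = (Q^1)²·Q = [[3,2],[2,1]]
Q^6 = (Q^3)² = [[13,8],[8,5]]
Q^12 = (Q^6)² = [[233,144],[144,89]]
Q^24 = (Q^12)² = [[238,99],[99,139]]
Q^48 = (Q^24)² = [[97,75],[75,22]]
Q^96 = (Q^48)² = [[193,195],[195,289]]
Q^193 = (Q^96)²·Q = [[193,196],[196,288]]
Q^386 = (Q^193)² = [[5,283],[283,13]]
F_386 mod 291 = Q^386[0][1] = 283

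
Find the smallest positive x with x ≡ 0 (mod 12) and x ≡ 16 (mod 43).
360

Using Chinese Remainder Theorem:
M = 12 × 43 = 516
M1 = 43, M2 = 12
y1 = 43^(-1) mod 12 = 7
y2 = 12^(-1) mod 43 = 18
x = (0×43×7 + 16×12×18) mod 516 = 360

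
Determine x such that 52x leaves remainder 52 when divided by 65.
x ≡ 1 (mod 5)

gcd(52, 65) = 13, which divides 52, so solutions exist.
Divide through by 13: 4x ≡ 4 (mod 5).
Find 4^(-1) mod 5 by the extended Euclidean algorithm:
5 = 1 × 4 + 1  ⟹  1 = (1)·5 + (-1)·4
So (-1)·4 ≡ 1 (mod 5), i.e. 4^(-1) ≡ -1 ≡ 4 (mod 5).
x ≡ 4 × 4 = 16 ≡ 1 (mod 5).
Check: 52 × 1 = 52 ≡ 52 (mod 65).
x ≡ 1 (mod 5), giving 13 solutions mod 65.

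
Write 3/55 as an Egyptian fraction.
1/19 + 1/523 + 1/546535

Greedy algorithm:
3/55: ceiling(55/3) = 19, use 1/19
2/1045: ceiling(1045/2) = 523, use 1/523
1/546535: ceiling(546535/1) = 546535, use 1/546535
Result: 3/55 = 1/19 + 1/523 + 1/546535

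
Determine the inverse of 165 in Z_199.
158

gcd(165, 199) = 1, so the inverse exists.
Extended Euclidean algorithm on (199, 165):
199 = 1 × 165 + 34  ⟹  34 = (1)·199 + (-1)·165
165 = 4 × 34 + 29  ⟹  29 = (-4)·199 + (5)·165
34 = 1 × 29 + 5  ⟹  5 = (5)·199 + (-6)·165
29 = 5 × 5 + 4  ⟹  4 = (-29)·199 + (35)·165
5 = 1 × 4 + 1  ⟹  1 = (34)·199 + (-41)·165
So (-41)·165 ≡ 1 (mod 199), i.e. 165^(-1) ≡ -41 ≡ 158 (mod 199).
Check: 165 × 158 = 26070 ≡ 1 (mod 199)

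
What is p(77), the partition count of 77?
10619863

p(n) counts ways to write n as a sum of positive integers (order ignored).
Euler's pentagonal recurrence: p(k) = p(k-1) + p(k-2) - p(k-5) - p(k-7) + p(k-12) + p(k-15) - ... (offsets j(3j∓1)/2, signs ++--, p(0)=1, p(<0)=0).
DP table for k = 0..76: p(0)=1, p(1)=1, p(2)=2, p(3)=3, p(4)=5, p(5)=7, p(6)=11, p(7)=15, p(8)=22, p(9)=30, p(10)=42, p(11)=56, p(12)=77, p(13)=101, p(14)=135, p(15)=176, p(16)=231, p(17)=297, p(18)=385, p(19)=490, p(20)=627, p(21)=792, p(22)=1002, p(23)=1255, p(24)=1575, p(25)=1958, p(26)=2436, p(27)=3010, p(28)=3718, p(29)=4565, p(30)=5604, p(31)=6842, p(32)=8349, p(33)=10143, p(34)=12310, p(35)=14883, p(36)=17977, p(37)=21637, p(38)=26015, p(39)=31185, p(40)=37338, p(41)=44583, p(42)=53174, p(43)=63261, p(44)=75175, p(45)=89134, p(46)=105558, p(47)=124754, p(48)=147273, p(49)=173525, p(50)=204226, p(51)=239943, p(52)=281589, p(53)=329931, p(54)=386155, p(55)=451276, p(56)=526823, p(57)=614154, p(58)=715220, p(59)=831820, p(60)=966467, p(61)=1121505, p(62)=1300156, p(63)=1505499, p(64)=1741630, p(65)=2012558, p(66)=2323520, p(67)=2679689, p(68)=3087735, p(69)=3554345, p(70)=4087968, p(71)=4697205, p(72)=5392783, p(73)=6185689, p(74)=7089500, p(75)=8118264, p(76)=9289091.
Final step: p(77) = p(76) + p(75) - p(72) - p(70) + p(65) + p(62) - p(55) - p(51) + p(42) + p(37) - p(26) - p(20) + p(7) + p(0)
= 9289091 + 8118264 - 5392783 - 4087968 + 2012558 + 1300156 - 451276 - 239943 + 53174 + 21637 - 2436 - 627 + 15 + 1
= 10619863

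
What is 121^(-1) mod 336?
25

gcd(121, 336) = 1, so the inverse exists.
Extended Euclidean algorithm on (336, 121):
336 = 2 × 121 + 94  ⟹  94 = (1)·336 + (-2)·121
121 = 1 × 94 + 27  ⟹  27 = (-1)·336 + (3)·121
94 = 3 × 27 + 13  ⟹  13 = (4)·336 + (-11)·121
27 = 2 × 13 + 1  ⟹  1 = (-9)·336 + (25)·121
So (25)·121 ≡ 1 (mod 336), i.e. 121^(-1) ≡ 25 (mod 336).
Check: 121 × 25 = 3025 ≡ 1 (mod 336)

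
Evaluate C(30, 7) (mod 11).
8

Using Lucas' theorem:
Write n=30 and k=7 in base 11:
n in base 11: [2, 8]
k in base 11: [0, 7]
C(30,7) mod 11 = ∏ C(n_i, k_i) mod 11
Digit binomials (mod 11): C(2,0) = 1; C(8,7) = 8
Product: 1 × 8 = 8 ≡ 8 (mod 11)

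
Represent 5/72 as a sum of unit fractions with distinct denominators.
1/15 + 1/360

Greedy algorithm:
5/72: ceiling(72/5) = 15, use 1/15
1/360: ceiling(360/1) = 360, use 1/360
Result: 5/72 = 1/15 + 1/360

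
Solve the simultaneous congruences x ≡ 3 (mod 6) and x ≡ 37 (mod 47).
225

Using Chinese Remainder Theorem:
M = 6 × 47 = 282
M1 = 47, M2 = 6
y1 = 47^(-1) mod 6 = 5
y2 = 6^(-1) mod 47 = 8
x = (3×47×5 + 37×6×8) mod 282 = 225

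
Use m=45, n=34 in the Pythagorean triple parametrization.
(869, 3060, 3181)

Euclid's formula: a = m² - n², b = 2mn, c = m² + n²
m = 45, n = 34
a = 45² - 34² = 2025 - 1156 = 869
b = 2 × 45 × 34 = 3060
c = 45² + 34² = 2025 + 1156 = 3181
Verification: 869² + 3060² = 755161 + 9363600 = 10118761 = 3181² ✓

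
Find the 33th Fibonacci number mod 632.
546

Matrix identity: Q^n = [[F_(n+1), F_n], [F_n, F_(n-1)]] with Q = [[1,1],[1,0]].
n = 33 = 100001₂. Square-and-multiply, entries mod 632:
Q^1 = [[1,1],[1,0]]
Q^2 = (Q^1)² = [[2,1],[1,1]]
Q^4 = (Q^2)² = [[5,3],[3,2]]
Q^8 = (Q^4)² = [[34,21],[21,13]]
Q^16 = (Q^8)² = [[333,355],[355,610]]
Q^33 = (Q^16)²·Q = [[351,546],[546,437]]
F_33 mod 632 = Q^33[0][1] = 546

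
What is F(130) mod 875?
715

Matrix identity: Q^n = [[F_(n+1), F_n], [F_n, F_(n-1)]] with Q = [[1,1],[1,0]].
n = 130 = 10000010₂. Square-and-multiply, entries mod 875:
Q^1 = [[1,1],[1,0]]
Q^2 = (Q^1)² = [[2,1],[1,1]]
Q^4 = (Q^2)² = [[5,3],[3,2]]
Q^8 = (Q^4)² = [[34,21],[21,13]]
Q^16 = (Q^8)² = [[722,112],[112,610]]
Q^32 = (Q^16)² = [[78,434],[434,519]]
Q^65 = (Q^32)²·Q = [[288,190],[190,98]]
Q^130 = (Q^65)² = [[44,715],[715,204]]
F_130 mod 875 = Q^130[0][1] = 715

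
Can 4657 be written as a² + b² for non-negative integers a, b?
39² + 56² (a=39, b=56)

Factorization: 4657 = 4657
By Fermat: n is sum of two squares iff every prime p ≡ 3 (mod 4) appears to even power.
All primes ≡ 3 (mod 4) appear to even power.
Search a = 0, 1, 2, … for 4657 - a² a perfect square: first hit at a = 39: 4657 - 1521 = 3136 = 56².
4657 = 39² + 56² = 1521 + 3136 ✓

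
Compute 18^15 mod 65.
47

Repeated squaring. Binary of 15 = 1111.
18^1 ≡ 18 (mod 65); 18^2 ≡ 64 (mod 65); 18^4 ≡ 1 (mod 65); 18^8 ≡ 1 (mod 65)
18^15 = 18^1 × 18^2 × 18^4 × 18^8 ≡ 47 (mod 65)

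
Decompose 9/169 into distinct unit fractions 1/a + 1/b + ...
1/19 + 1/1606 + 1/5156866

Greedy algorithm:
9/169: ceiling(169/9) = 19, use 1/19
2/3211: ceiling(3211/2) = 1606, use 1/1606
1/5156866: ceiling(5156866/1) = 5156866, use 1/5156866
Result: 9/169 = 1/19 + 1/1606 + 1/5156866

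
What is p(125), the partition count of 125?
3163127352

p(n) counts ways to write n as a sum of positive integers (order ignored).
Euler's pentagonal recurrence: p(k) = p(k-1) + p(k-2) - p(k-5) - p(k-7) + p(k-12) + p(k-15) - ... (offsets j(3j∓1)/2, signs ++--, p(0)=1, p(<0)=0).
DP table for k = 0..124: p(0)=1, p(1)=1, p(2)=2, p(3)=3, p(4)=5, p(5)=7, p(6)=11, p(7)=15, p(8)=22, p(9)=30, p(10)=42, p(11)=56, p(12)=77, p(13)=101, p(14)=135, p(15)=176, p(16)=231, p(17)=297, p(18)=385, p(19)=490, p(20)=627, p(21)=792, p(22)=1002, p(23)=1255, p(24)=1575, p(25)=1958, p(26)=2436, p(27)=3010, p(28)=3718, p(29)=4565, p(30)=5604, p(31)=6842, p(32)=8349, p(33)=10143, p(34)=12310, p(35)=14883, p(36)=17977, p(37)=21637, p(38)=26015, p(39)=31185, p(40)=37338, p(41)=44583, p(42)=53174, p(43)=63261, p(44)=75175, p(45)=89134, p(46)=105558, p(47)=124754, p(48)=147273, p(49)=173525, p(50)=204226, p(51)=239943, p(52)=281589, p(53)=329931, p(54)=386155, p(55)=451276, p(56)=526823, p(57)=614154, p(58)=715220, p(59)=831820, p(60)=966467, p(61)=1121505, p(62)=1300156, p(63)=1505499, p(64)=1741630, p(65)=2012558, p(66)=2323520, p(67)=2679689, p(68)=3087735, p(69)=3554345, p(70)=4087968, p(71)=4697205, p(72)=5392783, p(73)=6185689, p(74)=7089500, p(75)=8118264, p(76)=9289091, p(77)=10619863, p(78)=12132164, p(79)=13848650, p(80)=15796476, p(81)=18004327, p(82)=20506255, p(83)=23338469, p(84)=26543660, p(85)=30167357, p(86)=34262962, p(87)=38887673, p(88)=44108109, p(89)=49995925, p(90)=56634173, p(91)=64112359, p(92)=72533807, p(93)=82010177, p(94)=92669720, p(95)=104651419, p(96)=118114304, p(97)=133230930, p(98)=150198136, p(99)=169229875, p(100)=190569292, p(101)=214481126, p(102)=241265379, p(103)=271248950, p(104)=304801365, p(105)=342325709, p(106)=384276336, p(107)=431149389, p(108)=483502844, p(109)=541946240, p(110)=607163746, p(111)=679903203, p(112)=761002156, p(113)=851376628, p(114)=952050665, p(115)=1064144451, p(116)=1188908248, p(117)=1327710076, p(118)=1482074143, p(119)=1653668665, p(120)=1844349560, p(121)=2056148051, p(122)=2291320912, p(123)=2552338241, p(124)=2841940500.
Final step: p(125) = p(124) + p(123) - p(120) - p(118) + p(113) + p(110) - p(103) - p(99) + p(90) + p(85) - p(74) - p(68) + p(55) + p(48) - p(33) - p(25) + p(8)
= 2841940500 + 2552338241 - 1844349560 - 1482074143 + 851376628 + 607163746 - 271248950 - 169229875 + 56634173 + 30167357 - 7089500 - 3087735 + 451276 + 147273 - 10143 - 1958 + 22
= 3163127352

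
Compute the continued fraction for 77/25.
[3; 12, 2]

Euclidean algorithm steps:
77 = 3 × 25 + 2
25 = 12 × 2 + 1
2 = 2 × 1 + 0
Continued fraction: [3; 12, 2]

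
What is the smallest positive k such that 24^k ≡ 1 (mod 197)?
49

197 is prime, so ord(24) divides φ(197) = 196.
Divisors of 196: 1, 2, 4, 7, 14, 28, 49, 98, 196.
Repeated squaring: 24^1 ≡ 24, 24^2 ≡ 182, 24^4 ≡ 28, 24^8 ≡ 193, 24^16 ≡ 16, 24^32 ≡ 59, 24^64 ≡ 132, 24^128 ≡ 88 (mod 197).
Test 24^d mod 197 for each divisor d in increasing order:
24^1 ≡ 24
24^2 ≡ 182
24^4 ≡ 28
24^7 = 24^4·24^2·24^1 ≡ 164
24^14 = 24^8·24^4·24^2 ≡ 104
24^28 = 24^16·24^8·24^4 ≡ 178
24^49 = 24^32·24^16·24^1 ≡ 1  ← first divisor giving 1
The order is 49.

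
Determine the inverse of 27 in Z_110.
53

gcd(27, 110) = 1, so the inverse exists.
Extended Euclidean algorithm on (110, 27):
110 = 4 × 27 + 2  ⟹  2 = (1)·110 + (-4)·27
27 = 13 × 2 + 1  ⟹  1 = (-13)·110 + (53)·27
So (53)·27 ≡ 1 (mod 110), i.e. 27^(-1) ≡ 53 (mod 110).
Check: 27 × 53 = 1431 ≡ 1 (mod 110)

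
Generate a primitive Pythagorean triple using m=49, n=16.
(2145, 1568, 2657)

Euclid's formula: a = m² - n², b = 2mn, c = m² + n²
m = 49, n = 16
a = 49² - 16² = 2401 - 256 = 2145
b = 2 × 49 × 16 = 1568
c = 49² + 16² = 2401 + 256 = 2657
Verification: 2145² + 1568² = 4601025 + 2458624 = 7059649 = 2657² ✓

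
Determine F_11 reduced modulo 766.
89

Matrix identity: Q^n = [[F_(n+1), F_n], [F_n, F_(n-1)]] with Q = [[1,1],[1,0]].
n = 11 = 1011₂. Square-and-multiply, entries mod 766:
Q^1 = [[1,1],[1,0]]
Q^2 = (Q^1)² = [[2,1],[1,1]]
Q^5 = (Q^2)²·Q = [[8,5],[5,3]]
Q^11 = (Q^5)²·Q = [[144,89],[89,55]]
F_11 mod 766 = Q^11[0][1] = 89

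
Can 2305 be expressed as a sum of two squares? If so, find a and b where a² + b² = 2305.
1² + 48² (a=1, b=48)

Factorization: 2305 = 5 × 461
By Fermat: n is sum of two squares iff every prime p ≡ 3 (mod 4) appears to even power.
All primes ≡ 3 (mod 4) appear to even power.
Search a = 0, 1, 2, … for 2305 - a² a perfect square: first hit at a = 1: 2305 - 1 = 2304 = 48².
2305 = 1² + 48² = 1 + 2304 ✓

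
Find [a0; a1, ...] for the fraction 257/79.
[3; 3, 1, 19]

Euclidean algorithm steps:
257 = 3 × 79 + 20
79 = 3 × 20 + 19
20 = 1 × 19 + 1
19 = 19 × 1 + 0
Continued fraction: [3; 3, 1, 19]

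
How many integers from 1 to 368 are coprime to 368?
176

368 = 2^4 × 23
φ(n) = n × ∏(1 - 1/p) for each prime p dividing n
φ(368) = 368 × (1 - 1/2) × (1 - 1/23) = 176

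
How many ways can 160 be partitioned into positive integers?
107438159466

p(n) counts ways to write n as a sum of positive integers (order ignored).
Euler's pentagonal recurrence: p(k) = p(k-1) + p(k-2) - p(k-5) - p(k-7) + p(k-12) + p(k-15) - ... (offsets j(3j∓1)/2, signs ++--, p(0)=1, p(<0)=0).
DP table for k = 0..159: p(0)=1, p(1)=1, p(2)=2, p(3)=3, p(4)=5, p(5)=7, p(6)=11, p(7)=15, p(8)=22, p(9)=30, p(10)=42, p(11)=56, p(12)=77, p(13)=101, p(14)=135, p(15)=176, p(16)=231, p(17)=297, p(18)=385, p(19)=490, p(20)=627, p(21)=792, p(22)=1002, p(23)=1255, p(24)=1575, p(25)=1958, p(26)=2436, p(27)=3010, p(28)=3718, p(29)=4565, p(30)=5604, p(31)=6842, p(32)=8349, p(33)=10143, p(34)=12310, p(35)=14883, p(36)=17977, p(37)=21637, p(38)=26015, p(39)=31185, p(40)=37338, p(41)=44583, p(42)=53174, p(43)=63261, p(44)=75175, p(45)=89134, p(46)=105558, p(47)=124754, p(48)=147273, p(49)=173525, p(50)=204226, p(51)=239943, p(52)=281589, p(53)=329931, p(54)=386155, p(55)=451276, p(56)=526823, p(57)=614154, p(58)=715220, p(59)=831820, p(60)=966467, p(61)=1121505, p(62)=1300156, p(63)=1505499, p(64)=1741630, p(65)=2012558, p(66)=2323520, p(67)=2679689, p(68)=3087735, p(69)=3554345, p(70)=4087968, p(71)=4697205, p(72)=5392783, p(73)=6185689, p(74)=7089500, p(75)=8118264, p(76)=9289091, p(77)=10619863, p(78)=12132164, p(79)=13848650, p(80)=15796476, p(81)=18004327, p(82)=20506255, p(83)=23338469, p(84)=26543660, p(85)=30167357, p(86)=34262962, p(87)=38887673, p(88)=44108109, p(89)=49995925, p(90)=56634173, p(91)=64112359, p(92)=72533807, p(93)=82010177, p(94)=92669720, p(95)=104651419, p(96)=118114304, p(97)=133230930, p(98)=150198136, p(99)=169229875, p(100)=190569292, p(101)=214481126, p(102)=241265379, p(103)=271248950, p(104)=304801365, p(105)=342325709, p(106)=384276336, p(107)=431149389, p(108)=483502844, p(109)=541946240, p(110)=607163746, p(111)=679903203, p(112)=761002156, p(113)=851376628, p(114)=952050665, p(115)=1064144451, p(116)=1188908248, p(117)=1327710076, p(118)=1482074143, p(119)=1653668665, p(120)=1844349560, p(121)=2056148051, p(122)=2291320912, p(123)=2552338241, p(124)=2841940500, p(125)=3163127352, p(126)=3519222692, p(127)=3913864295, p(128)=4351078600, p(129)=4835271870, p(130)=5371315400, p(131)=5964539504, p(132)=6620830889, p(133)=7346629512, p(134)=8149040695, p(135)=9035836076, p(136)=10015581680, p(137)=11097645016, p(138)=12292341831, p(139)=13610949895, p(140)=15065878135, p(141)=16670689208, p(142)=18440293320, p(143)=20390982757, p(144)=22540654445, p(145)=24908858009, p(146)=27517052599, p(147)=30388671978, p(148)=33549419497, p(149)=37027355200, p(150)=40853235313, p(151)=45060624582, p(152)=49686288421, p(153)=54770336324, p(154)=60356673280, p(155)=66493182097, p(156)=73232243759, p(157)=80630964769, p(158)=88751778802, p(159)=97662728555.
Final step: p(160) = p(159) + p(158) - p(155) - p(153) + p(148) + p(145) - p(138) - p(134) + p(125) + p(120) - p(109) - p(103) + p(90) + p(83) - p(68) - p(60) + p(43) + p(34) - p(15) - p(5)
= 97662728555 + 88751778802 - 66493182097 - 54770336324 + 33549419497 + 24908858009 - 12292341831 - 8149040695 + 3163127352 + 1844349560 - 541946240 - 271248950 + 56634173 + 23338469 - 3087735 - 966467 + 63261 + 12310 - 176 - 7
= 107438159466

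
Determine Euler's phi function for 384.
128

384 = 2^7 × 3
φ(n) = n × ∏(1 - 1/p) for each prime p dividing n
φ(384) = 384 × (1 - 1/2) × (1 - 1/3) = 128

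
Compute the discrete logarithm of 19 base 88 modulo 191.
183

Baby-step giant-step with step n = ⌈√191⌉ = 14.
Baby steps 88^j mod 191 (j:value) for j=0..13: 0:1, 1:88, 2:104, 3:175, 4:120, 5:55, 6:65, 7:181, 8:75, 9:106, 10:160, 11:137, 12:23, 13:114.
Giant-step multiplier: 88^(-14) ≡ 88^(190-14) = 88^176 ≡ 170 (mod 191).
Giant steps γ_i = 19·170^i mod 191: γ_0=19, γ_1=174, γ_2=166, γ_3=143, γ_4=53, γ_5=33, γ_6=71, γ_7=37, γ_8=178, γ_9=82, γ_10=188, γ_11=63, γ_12=14, γ_13=88 (in table at j=1).
x = i·n + j = 13·14 + 1 = 183.
Check: 88^183 ≡ 19 (mod 191).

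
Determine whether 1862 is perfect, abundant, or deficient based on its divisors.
deficient

Proper divisors of 1862: sum = 1 + 2 + 7 + 14 + 19 + 38 + 49 + 98 + 133 + 266 + 931 = 1558
Since 1558 < 1862, 1862 is deficient.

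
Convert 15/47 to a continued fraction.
[0; 3, 7, 2]

Euclidean algorithm steps:
15 = 0 × 47 + 15
47 = 3 × 15 + 2
15 = 7 × 2 + 1
2 = 2 × 1 + 0
Continued fraction: [0; 3, 7, 2]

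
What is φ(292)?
144

292 = 2^2 × 73
φ(n) = n × ∏(1 - 1/p) for each prime p dividing n
φ(292) = 292 × (1 - 1/2) × (1 - 1/73) = 144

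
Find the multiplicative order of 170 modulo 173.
172

173 is prime, so ord(170) divides φ(173) = 172.
Divisors of 172: 1, 2, 4, 43, 86, 172.
Repeated squaring: 170^1 ≡ 170, 170^2 ≡ 9, 170^4 ≡ 81, 170^8 ≡ 160, 170^16 ≡ 169, 170^32 ≡ 16, 170^64 ≡ 83, 170^128 ≡ 142 (mod 173).
Test 170^d mod 173 for each divisor d in increasing order:
170^1 ≡ 170
170^2 ≡ 9
170^4 ≡ 81
170^43 = 170^32·170^8·170^2·170^1 ≡ 80
170^86 = 170^64·170^16·170^4·170^2 ≡ 172
170^172 = 170^128·170^32·170^8·170^4 ≡ 1  ← first divisor giving 1
The order is 172.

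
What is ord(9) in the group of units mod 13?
3

13 is prime, so ord(9) divides φ(13) = 12.
Divisors of 12: 1, 2, 3, 4, 6, 12.
Repeated squaring: 9^1 ≡ 9, 9^2 ≡ 3, 9^4 ≡ 9, 9^8 ≡ 3 (mod 13).
Test 9^d mod 13 for each divisor d in increasing order:
9^1 ≡ 9
9^2 ≡ 3
9^3 = 9^2·9^1 ≡ 1  ← first divisor giving 1
The order is 3.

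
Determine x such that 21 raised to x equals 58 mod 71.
52

Baby-step giant-step with step n = ⌈√71⌉ = 9.
Baby steps 21^j mod 71 (j:value) for j=0..8: 0:1, 1:21, 2:15, 3:31, 4:12, 5:39, 6:38, 7:17, 8:2.
Giant-step multiplier: 21^(-9) ≡ 21^(70-9) = 21^61 ≡ 22 (mod 71).
Giant steps γ_i = 58·22^i mod 71: γ_0=58, γ_1=69, γ_2=27, γ_3=26, γ_4=4, γ_5=17 (in table at j=7).
x = i·n + j = 5·9 + 7 = 52.
Check: 21^52 ≡ 58 (mod 71).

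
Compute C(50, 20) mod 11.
0

Using Lucas' theorem:
Write n=50 and k=20 in base 11:
n in base 11: [4, 6]
k in base 11: [1, 9]
C(50,20) mod 11 = ∏ C(n_i, k_i) mod 11
Digit binomials (mod 11): C(4,1) = 4; C(6,9) = 0 (k_i > n_i)
Product: 4 × 0 = 0 ≡ 0 (mod 11)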